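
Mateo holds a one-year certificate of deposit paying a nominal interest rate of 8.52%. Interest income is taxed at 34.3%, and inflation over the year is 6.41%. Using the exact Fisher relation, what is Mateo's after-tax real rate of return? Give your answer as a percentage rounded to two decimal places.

After-tax nominal return = 8.52% × (1 − 0.343) = 5.59764%.
1 + r = 1.0559764 / 1.06410 = 0.992366
After-tax real rate = 0.992366 − 1 → -0.76%.

-0.76%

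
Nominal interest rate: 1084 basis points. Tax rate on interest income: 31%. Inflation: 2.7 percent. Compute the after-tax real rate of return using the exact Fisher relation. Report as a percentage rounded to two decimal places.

4.65%

After-tax nominal return = 10.84% × (1 − 0.31) = 7.4796%.
1 + r = 1.074796 / 1.02700 = 1.046539
After-tax real rate = 1.046539 − 1 → 4.65%.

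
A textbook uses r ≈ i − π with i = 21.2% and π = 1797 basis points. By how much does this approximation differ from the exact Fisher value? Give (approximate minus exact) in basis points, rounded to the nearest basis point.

Approximate: r ≈ 21.200% − 17.970% = 3.2300%
Exact: (1 + 0.2120)/(1 + 0.1797) − 1 = 2.7380%
Error = 3.2300% − 2.7380% = 0.4920% → 49 basis points.

49 basis points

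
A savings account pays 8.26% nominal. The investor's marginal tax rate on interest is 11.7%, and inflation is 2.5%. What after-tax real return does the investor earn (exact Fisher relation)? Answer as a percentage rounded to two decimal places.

4.68%

After-tax nominal return = 8.26% × (1 − 0.117) = 7.29358%.
1 + r = 1.0729358 / 1.02500 = 1.046767
After-tax real rate = 1.046767 − 1 → 4.68%.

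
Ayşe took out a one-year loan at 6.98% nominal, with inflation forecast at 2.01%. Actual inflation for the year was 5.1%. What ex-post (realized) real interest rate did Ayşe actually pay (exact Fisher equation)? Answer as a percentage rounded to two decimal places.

Ex-post: (1 + 0.0698)/(1 + 0.0510) − 1 = 1.7888%
So the realized real rate is 1.79%.

1.79%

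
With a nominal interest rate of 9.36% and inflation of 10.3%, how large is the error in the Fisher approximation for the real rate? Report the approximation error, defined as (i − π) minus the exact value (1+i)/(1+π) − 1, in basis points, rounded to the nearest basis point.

Approximate: r ≈ 9.360% − 10.300% = -0.9400%
Exact: (1 + 0.0936)/(1 + 0.1030) − 1 = -0.8522%
Error = -0.9400% − (-0.8522%) = -0.0878% → -9 basis points.

-9 basis points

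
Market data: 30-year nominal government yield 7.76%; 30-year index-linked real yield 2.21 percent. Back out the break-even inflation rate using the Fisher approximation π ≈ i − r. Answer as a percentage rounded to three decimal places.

π ≈ i − r = 7.76% − 2.21% → 5.550%.

5.550%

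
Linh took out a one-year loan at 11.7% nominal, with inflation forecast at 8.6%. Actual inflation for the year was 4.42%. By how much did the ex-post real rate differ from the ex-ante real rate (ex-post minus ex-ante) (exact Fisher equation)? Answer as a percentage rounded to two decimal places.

4.12%

Ex-ante: (1 + 0.1170)/(1 + 0.0860) − 1 = 2.8545%
Ex-post: (1 + 0.1170)/(1 + 0.0442) − 1 = 6.9718%
Difference (ex-post − ex-ante) = 4.1173% → 4.12%.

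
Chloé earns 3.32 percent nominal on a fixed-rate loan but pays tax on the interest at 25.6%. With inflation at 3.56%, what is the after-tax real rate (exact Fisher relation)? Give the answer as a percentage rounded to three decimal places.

After-tax nominal return = 3.32% × (1 − 0.256) = 2.47008%.
1 + r = 1.0247008 / 1.03560 = 0.9894755
After-tax real rate = 0.9894755 − 1 → -1.052%.

-1.052%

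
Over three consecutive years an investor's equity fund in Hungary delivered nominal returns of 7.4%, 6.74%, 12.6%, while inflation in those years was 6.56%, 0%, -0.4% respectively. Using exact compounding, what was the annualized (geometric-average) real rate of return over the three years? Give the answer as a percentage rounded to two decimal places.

Compound the nominal returns: 1.0740 × 1.0674 × 1.1260 = 1.29083244.
Compound inflation: 1.0656 × 1.0000 × 0.9960 = 1.06133760.
Deflate: 1.29083244 / 1.06133760 = 1.21623170.
Annualized real rate = 1.21623170^(1/3) − 1 = 6.7428% → 6.74%.

6.74%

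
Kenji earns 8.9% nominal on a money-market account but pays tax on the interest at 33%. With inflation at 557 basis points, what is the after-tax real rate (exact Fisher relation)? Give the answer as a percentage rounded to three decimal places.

After-tax nominal return = 8.9% × (1 − 0.33) = 5.9630%.
1 + r = 1.05963 / 1.05570 = 1.003723
After-tax real rate = 1.003723 − 1 → 0.372%.

0.372%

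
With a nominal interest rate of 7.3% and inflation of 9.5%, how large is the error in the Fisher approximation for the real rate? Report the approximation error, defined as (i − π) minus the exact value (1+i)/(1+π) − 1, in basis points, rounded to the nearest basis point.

Approximate: r ≈ 7.300% − 9.500% = -2.2000%
Exact: (1 + 0.0730)/(1 + 0.0950) − 1 = -2.0091%
Error = -2.2000% − (-2.0091%) = -0.1909% → -19 basis points.

-19 basis points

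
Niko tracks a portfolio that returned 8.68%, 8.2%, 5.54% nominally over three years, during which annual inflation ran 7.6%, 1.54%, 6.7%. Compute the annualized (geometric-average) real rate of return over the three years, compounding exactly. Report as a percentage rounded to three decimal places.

2.108%

Compound the nominal returns: 1.0868 × 1.0820 × 1.0554 = 1.24106344.
Compound inflation: 1.0760 × 1.0154 × 1.0670 = 1.16577262.
Deflate: 1.24106344 / 1.16577262 = 1.06458448.
Annualized real rate = 1.06458448^(1/3) − 1 = 2.1081% → 2.108%.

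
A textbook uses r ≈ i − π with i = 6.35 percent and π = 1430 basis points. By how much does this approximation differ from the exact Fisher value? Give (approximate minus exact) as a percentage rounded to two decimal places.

-0.99%

Approximate: r ≈ 6.350% − 14.300% = -7.9500%
Exact: (1 + 0.0635)/(1 + 0.1430) − 1 = -6.9554%
Error = -7.9500% − (-6.9554%) = -0.9946% → -0.99%.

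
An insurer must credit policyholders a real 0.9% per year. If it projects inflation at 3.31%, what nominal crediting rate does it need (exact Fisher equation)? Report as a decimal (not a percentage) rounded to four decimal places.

(1 + i) = (1 + r)(1 + π) = 1.00900 × 1.03310 = 1.0423979
i = 1.0423979 − 1, so the required nominal rate is 0.0424.

0.0424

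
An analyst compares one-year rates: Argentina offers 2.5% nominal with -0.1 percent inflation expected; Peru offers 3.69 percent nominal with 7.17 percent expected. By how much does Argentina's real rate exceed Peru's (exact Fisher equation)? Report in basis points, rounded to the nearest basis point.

Argentina: (1 + 0.0250)/(1 − 0.0010) − 1 = 2.6026%
Peru: (1 + 0.0369)/(1 + 0.0717) − 1 = -3.2472%
Differential = 2.6026% − (-3.2472%) = 5.8498% → 585 basis points.

585 basis points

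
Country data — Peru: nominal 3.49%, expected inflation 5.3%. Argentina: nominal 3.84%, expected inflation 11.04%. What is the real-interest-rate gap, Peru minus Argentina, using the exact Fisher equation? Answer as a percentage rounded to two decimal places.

Peru: (1 + 0.0349)/(1 + 0.0530) − 1 = -1.7189%
Argentina: (1 + 0.0384)/(1 + 0.1104) − 1 = -6.4841%
Differential = -1.7189% − (-6.4841%) = 4.7653% → 4.77%.

4.77%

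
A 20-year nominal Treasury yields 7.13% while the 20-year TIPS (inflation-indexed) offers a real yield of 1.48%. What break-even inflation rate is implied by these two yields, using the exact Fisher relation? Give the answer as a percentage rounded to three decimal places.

(1 + π) = (1 + i)/(1 + r) = 1.07130 / 1.01480 = 1.055676
Break-even inflation = 1.055676 − 1 → 5.568%.

5.568%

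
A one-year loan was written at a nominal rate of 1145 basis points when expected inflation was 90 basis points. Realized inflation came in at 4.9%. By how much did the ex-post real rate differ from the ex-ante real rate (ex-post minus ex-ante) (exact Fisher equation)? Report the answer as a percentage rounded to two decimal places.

Ex-ante: (1 + 0.1145)/(1 + 0.0090) − 1 = 10.4559%
Ex-post: (1 + 0.1145)/(1 + 0.0490) − 1 = 6.2440%
Difference (ex-post − ex-ante) = -4.2119% → -4.21%.

-4.21%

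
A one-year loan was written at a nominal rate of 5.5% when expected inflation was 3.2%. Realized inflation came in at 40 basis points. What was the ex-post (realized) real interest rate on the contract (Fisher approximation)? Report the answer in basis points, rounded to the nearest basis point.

510 basis points

Ex-post: 5.5% − 0.4% = 5.100%
So the realized real rate is 510 basis points.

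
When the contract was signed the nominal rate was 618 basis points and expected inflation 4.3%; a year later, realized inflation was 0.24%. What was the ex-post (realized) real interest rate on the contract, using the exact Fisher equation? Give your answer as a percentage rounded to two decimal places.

5.93%

Ex-post: (1 + 0.0618)/(1 + 0.0024) − 1 = 5.9258%
So the realized real rate is 5.93%.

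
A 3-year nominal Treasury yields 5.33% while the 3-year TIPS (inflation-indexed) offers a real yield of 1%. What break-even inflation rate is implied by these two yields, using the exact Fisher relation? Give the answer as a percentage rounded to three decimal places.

(1 + π) = (1 + i)/(1 + r) = 1.05330 / 1.01000 = 1.042871
Break-even inflation = 1.042871 − 1 → 4.287%.

4.287%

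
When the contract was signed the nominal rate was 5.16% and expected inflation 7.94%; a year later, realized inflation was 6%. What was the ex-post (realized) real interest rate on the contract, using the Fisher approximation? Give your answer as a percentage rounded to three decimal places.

Ex-post: 5.16% − 6% = -0.840%
So the realized real rate is -0.840%.

-0.840%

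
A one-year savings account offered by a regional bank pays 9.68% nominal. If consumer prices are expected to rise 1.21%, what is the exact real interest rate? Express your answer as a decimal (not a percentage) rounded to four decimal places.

1 + r = 1.09680 / 1.01210 = 1.083687
r = 1.083687 − 1 = 8.3687%, i.e. 0.0837.

0.0837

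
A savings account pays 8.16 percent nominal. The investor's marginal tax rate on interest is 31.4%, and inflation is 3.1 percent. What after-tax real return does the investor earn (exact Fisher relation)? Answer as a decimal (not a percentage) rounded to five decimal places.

After-tax nominal return = 8.16% × (1 − 0.314) = 5.59776%.
1 + r = 1.0559776 / 1.03100 = 1.024227
After-tax real rate = 1.024227 − 1 → 0.02423.

0.02423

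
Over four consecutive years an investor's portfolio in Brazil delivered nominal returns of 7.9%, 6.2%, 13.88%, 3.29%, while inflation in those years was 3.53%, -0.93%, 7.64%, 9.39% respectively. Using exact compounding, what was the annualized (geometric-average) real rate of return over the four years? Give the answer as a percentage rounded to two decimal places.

Compound the nominal returns: 1.0790 × 1.0620 × 1.1388 × 1.0329 = 1.34788145.
Compound inflation: 1.0353 × 0.9907 × 1.0764 × 1.0939 = 1.20770173.
Deflate: 1.34788145 / 1.20770173 = 1.11607148.
Annualized real rate = 1.11607148^(1/4) − 1 = 2.7834% → 2.78%.

2.78%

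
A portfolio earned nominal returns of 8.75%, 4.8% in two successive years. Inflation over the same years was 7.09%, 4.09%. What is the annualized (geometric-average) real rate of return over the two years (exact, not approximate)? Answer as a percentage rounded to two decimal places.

1.12%

Nominal growth factor = 1.0875 × 1.0480 = 1.13970000
Price-level growth factor = 1.0709 × 1.0409 = 1.11469981
Real growth factor = 1.13970000 / 1.11469981 = 1.02242773
Annualized real rate = 1.02242773^(1/2) − 1 = 1.1152% → 1.12%.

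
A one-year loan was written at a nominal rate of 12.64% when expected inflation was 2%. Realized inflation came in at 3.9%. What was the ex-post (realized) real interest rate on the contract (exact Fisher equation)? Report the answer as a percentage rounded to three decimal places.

8.412%

Ex-post: (1 + 0.1264)/(1 + 0.0390) − 1 = 8.4119%
So the realized real rate is 8.412%.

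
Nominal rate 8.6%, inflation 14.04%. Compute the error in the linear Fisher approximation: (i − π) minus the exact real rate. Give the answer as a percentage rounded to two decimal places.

Approximate: r ≈ 8.600% − 14.040% = -5.4400%
Exact: (1 + 0.0860)/(1 + 0.1404) − 1 = -4.7703%
Error = -5.4400% − (-4.7703%) = -0.6697% → -0.67%.

-0.67%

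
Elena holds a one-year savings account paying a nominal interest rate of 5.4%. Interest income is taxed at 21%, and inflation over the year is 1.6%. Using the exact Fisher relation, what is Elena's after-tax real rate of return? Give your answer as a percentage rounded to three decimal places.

After-tax nominal return = 5.4% × (1 − 0.21) = 4.2660%.
1 + r = 1.04266 / 1.01600 = 1.026240
After-tax real rate = 1.026240 − 1 → 2.624%.

2.624%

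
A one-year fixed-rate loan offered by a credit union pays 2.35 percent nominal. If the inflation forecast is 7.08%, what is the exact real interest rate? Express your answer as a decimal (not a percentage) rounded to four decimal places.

-0.0442

By the Fisher identity, 1 + r = (1 + i)/(1 + π).
1 + r = 1.02350 / 1.07080 = 0.955827
r = 0.955827 − 1 = -4.4173%, i.e. -0.0442.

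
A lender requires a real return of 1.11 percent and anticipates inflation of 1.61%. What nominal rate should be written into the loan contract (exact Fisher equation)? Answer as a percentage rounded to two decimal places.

(1 + i) = (1 + r)(1 + π) = 1.01110 × 1.01610 = 1.02737871
i = 1.02737871 − 1, so the required nominal rate is 2.74%.

2.74%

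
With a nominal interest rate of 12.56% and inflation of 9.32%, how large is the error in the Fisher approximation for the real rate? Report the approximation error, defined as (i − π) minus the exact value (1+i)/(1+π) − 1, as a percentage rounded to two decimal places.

0.28%

Approximate: r ≈ 12.560% − 9.320% = 3.2400%
Exact: (1 + 0.1256)/(1 + 0.0932) − 1 = 2.9638%
Error = 3.2400% − 2.9638% = 0.2762% → 0.28%.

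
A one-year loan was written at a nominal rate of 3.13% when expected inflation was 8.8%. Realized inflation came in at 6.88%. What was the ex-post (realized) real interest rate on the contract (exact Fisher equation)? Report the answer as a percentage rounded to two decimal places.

Ex-post: (1 + 0.0313)/(1 + 0.0688) − 1 = -3.5086%
So the realized real rate is -3.51%.

-3.51%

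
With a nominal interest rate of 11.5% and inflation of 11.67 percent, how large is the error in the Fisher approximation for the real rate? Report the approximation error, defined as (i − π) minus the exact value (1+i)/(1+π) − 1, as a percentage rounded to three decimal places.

-0.018%

Approximate: r ≈ 11.500% − 11.670% = -0.1700%
Exact: (1 + 0.1150)/(1 + 0.1167) − 1 = -0.1522%
Error = -0.1700% − (-0.1522%) = -0.0178% → -0.018%.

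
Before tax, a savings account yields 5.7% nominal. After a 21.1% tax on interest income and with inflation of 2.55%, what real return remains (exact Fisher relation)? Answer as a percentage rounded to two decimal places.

After-tax nominal return = 5.7% × (1 − 0.211) = 4.4973%.
1 + r = 1.044973 / 1.02550 = 1.018989
After-tax real rate = 1.018989 − 1 → 1.90%.

1.90%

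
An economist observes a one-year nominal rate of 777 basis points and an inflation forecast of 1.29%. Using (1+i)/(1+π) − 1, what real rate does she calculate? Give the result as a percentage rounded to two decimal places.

By the Fisher equation, 1 + r = (1 + i)/(1 + π).
1 + r = 1.07770 / 1.01290 = 1.063975
r = 1.063975 − 1 = 6.3975%, i.e. 6.40%.

6.40%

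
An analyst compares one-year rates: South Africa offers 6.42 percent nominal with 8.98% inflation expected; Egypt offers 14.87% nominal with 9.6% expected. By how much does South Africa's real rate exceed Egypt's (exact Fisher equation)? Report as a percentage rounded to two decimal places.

-7.16%

South Africa: (1 + 0.0642)/(1 + 0.0898) − 1 = -2.3491%
Egypt: (1 + 0.1487)/(1 + 0.0960) − 1 = 4.8084%
Differential = -2.3491% − 4.8084% = -7.1574% → -7.16%.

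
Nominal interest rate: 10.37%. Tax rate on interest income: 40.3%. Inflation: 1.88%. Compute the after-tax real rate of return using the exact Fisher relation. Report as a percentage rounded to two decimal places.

4.23%

After-tax nominal return = 10.37% × (1 − 0.403) = 6.19089%.
1 + r = 1.0619089 / 1.01880 = 1.042313
After-tax real rate = 1.042313 − 1 → 4.23%.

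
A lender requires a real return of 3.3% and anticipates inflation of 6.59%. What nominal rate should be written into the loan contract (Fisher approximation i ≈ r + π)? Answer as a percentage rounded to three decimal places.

i ≈ r + π = 3.3% + 6.59% = 9.890%.

9.890%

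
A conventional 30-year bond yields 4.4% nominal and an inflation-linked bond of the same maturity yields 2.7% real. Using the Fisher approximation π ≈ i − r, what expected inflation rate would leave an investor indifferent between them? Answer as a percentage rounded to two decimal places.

π ≈ i − r = 4.4% − 2.7% → 1.70%.

1.70%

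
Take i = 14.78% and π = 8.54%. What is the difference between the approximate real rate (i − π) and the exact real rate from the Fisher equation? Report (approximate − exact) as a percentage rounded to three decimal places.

Approximate: r ≈ 14.780% − 8.540% = 6.2400%
Exact: (1 + 0.1478)/(1 + 0.0854) − 1 = 5.7490%
Error = 6.2400% − 5.7490% = 0.4910% → 0.491%.

0.491%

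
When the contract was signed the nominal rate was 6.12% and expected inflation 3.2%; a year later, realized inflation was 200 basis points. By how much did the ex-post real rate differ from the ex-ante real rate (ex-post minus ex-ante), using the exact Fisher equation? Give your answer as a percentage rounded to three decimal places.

1.210%

Ex-ante: (1 + 0.0612)/(1 + 0.0320) − 1 = 2.8295%
Ex-post: (1 + 0.0612)/(1 + 0.0200) − 1 = 4.0392%
Difference (ex-post − ex-ante) = 1.2098% → 1.210%.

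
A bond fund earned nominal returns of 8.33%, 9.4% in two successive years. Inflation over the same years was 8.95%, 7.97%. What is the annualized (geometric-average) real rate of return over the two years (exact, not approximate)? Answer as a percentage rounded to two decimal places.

0.37%

Nominal growth factor = 1.0833 × 1.0940 = 1.18513020
Price-level growth factor = 1.0895 × 1.0797 = 1.17633315
Real growth factor = 1.18513020 / 1.17633315 = 1.00747837
Annualized real rate = 1.00747837^(1/2) − 1 = 0.3732% → 0.37%.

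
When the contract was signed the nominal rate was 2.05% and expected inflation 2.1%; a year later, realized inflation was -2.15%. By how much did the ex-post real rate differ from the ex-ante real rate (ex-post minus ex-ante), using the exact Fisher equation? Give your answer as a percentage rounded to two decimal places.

4.34%

Ex-ante: (1 + 0.0205)/(1 + 0.0210) − 1 = -0.0490%
Ex-post: (1 + 0.0205)/(1 − 0.0215) − 1 = 4.2923%
Difference (ex-post − ex-ante) = 4.3413% → 4.34%.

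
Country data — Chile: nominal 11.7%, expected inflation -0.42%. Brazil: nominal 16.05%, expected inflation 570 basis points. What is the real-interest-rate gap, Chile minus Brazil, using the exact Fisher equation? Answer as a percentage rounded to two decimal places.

2.38%

Chile: (1 + 0.1170)/(1 − 0.0042) − 1 = 12.1711%
Brazil: (1 + 0.1605)/(1 + 0.0570) − 1 = 9.7919%
Differential = 12.1711% − 9.7919% = 2.3793% → 2.38%.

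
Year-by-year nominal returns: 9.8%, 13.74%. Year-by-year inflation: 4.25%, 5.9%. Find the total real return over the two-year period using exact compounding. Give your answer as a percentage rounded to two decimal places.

Nominal growth factor = 1.0980 × 1.1374 = 1.248865
Price-level growth factor = 1.0425 × 1.0590 = 1.104008
Real growth factor = 1.248865 / 1.104008 = 1.131211
Total real return = 1.131211 − 1 → 13.12%.

13.12%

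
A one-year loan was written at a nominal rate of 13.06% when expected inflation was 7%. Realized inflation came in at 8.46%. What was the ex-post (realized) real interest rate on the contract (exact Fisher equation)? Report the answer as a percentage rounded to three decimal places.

Ex-post: (1 + 0.1306)/(1 + 0.0846) − 1 = 4.2412%
So the realized real rate is 4.241%.

4.241%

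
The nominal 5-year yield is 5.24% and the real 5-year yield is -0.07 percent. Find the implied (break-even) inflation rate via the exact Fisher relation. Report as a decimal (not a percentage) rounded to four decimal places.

0.0531

(1 + π) = (1 + i)/(1 + r) = 1.05240 / 0.99930 = 1.053137
Break-even inflation = 1.053137 − 1 → 0.0531.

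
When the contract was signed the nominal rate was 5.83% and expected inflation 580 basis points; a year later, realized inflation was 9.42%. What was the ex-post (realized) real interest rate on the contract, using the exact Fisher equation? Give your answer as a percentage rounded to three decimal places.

Ex-post: (1 + 0.0583)/(1 + 0.0942) − 1 = -3.2809%
So the realized real rate is -3.281%.

-3.281%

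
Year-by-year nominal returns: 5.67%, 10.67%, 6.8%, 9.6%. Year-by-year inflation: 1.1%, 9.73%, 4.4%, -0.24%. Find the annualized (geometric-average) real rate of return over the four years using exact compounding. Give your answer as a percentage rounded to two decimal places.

Compound the nominal returns: 1.0567 × 1.1067 × 1.0680 × 1.0960 = 1.36887384.
Compound inflation: 1.0110 × 1.0973 × 1.0440 × 0.9976 = 1.15540295.
Deflate: 1.36887384 / 1.15540295 = 1.18475882.
Annualized real rate = 1.18475882^(1/4) − 1 = 4.3296% → 4.33%.

4.33%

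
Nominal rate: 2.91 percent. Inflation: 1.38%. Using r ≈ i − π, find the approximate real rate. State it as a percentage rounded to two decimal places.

r ≈ i − π = 2.91% − 1.38% = 1.53%.

1.53%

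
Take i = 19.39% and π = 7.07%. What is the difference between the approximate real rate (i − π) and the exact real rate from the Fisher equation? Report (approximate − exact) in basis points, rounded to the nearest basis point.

81 basis points

Approximate: r ≈ 19.390% − 7.070% = 12.3200%
Exact: (1 + 0.1939)/(1 + 0.0707) − 1 = 11.5065%
Error = 12.3200% − 11.5065% = 0.8135% → 81 basis points.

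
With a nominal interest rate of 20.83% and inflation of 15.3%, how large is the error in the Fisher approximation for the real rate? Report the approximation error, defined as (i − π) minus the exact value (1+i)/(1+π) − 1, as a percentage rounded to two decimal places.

Approximate: r ≈ 20.830% − 15.300% = 5.5300%
Exact: (1 + 0.2083)/(1 + 0.1530) − 1 = 4.7962%
Error = 5.5300% − 4.7962% = 0.7338% → 0.73%.

0.73%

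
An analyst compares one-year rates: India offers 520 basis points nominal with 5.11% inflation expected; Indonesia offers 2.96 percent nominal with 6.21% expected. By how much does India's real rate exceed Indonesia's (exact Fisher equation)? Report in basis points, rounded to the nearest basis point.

315 basis points

India: (1 + 0.0520)/(1 + 0.0511) − 1 = 0.0856%
Indonesia: (1 + 0.0296)/(1 + 0.0621) − 1 = -3.0600%
Differential = 0.0856% − (-3.0600%) = 3.1456% → 315 basis points.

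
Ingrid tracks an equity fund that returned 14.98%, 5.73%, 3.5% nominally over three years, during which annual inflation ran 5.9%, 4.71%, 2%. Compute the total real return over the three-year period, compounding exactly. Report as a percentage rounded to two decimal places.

Compound the nominal returns: 1.1498 × 1.0573 × 1.0350 = 1.258232.
Compound inflation: 1.0590 × 1.0471 × 1.0200 = 1.131056.
Deflate: 1.258232 / 1.131056 = 1.112440.
Total real return = 1.112440 − 1 → 11.24%.

11.24%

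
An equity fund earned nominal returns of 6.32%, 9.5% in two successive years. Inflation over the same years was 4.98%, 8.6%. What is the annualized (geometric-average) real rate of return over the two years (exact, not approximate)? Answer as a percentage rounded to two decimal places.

Nominal growth factor = 1.0632 × 1.0950 = 1.16420400
Price-level growth factor = 1.0498 × 1.0860 = 1.14008280
Real growth factor = 1.16420400 / 1.14008280 = 1.02115741
Annualized real rate = 1.02115741^(1/2) − 1 = 1.0523% → 1.05%.

1.05%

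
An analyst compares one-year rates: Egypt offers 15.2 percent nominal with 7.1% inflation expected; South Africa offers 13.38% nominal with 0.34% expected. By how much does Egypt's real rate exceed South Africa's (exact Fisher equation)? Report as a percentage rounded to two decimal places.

Egypt: (1 + 0.1520)/(1 + 0.0710) − 1 = 7.5630%
South Africa: (1 + 0.1338)/(1 + 0.0034) − 1 = 12.9958%
Differential = 7.5630% − 12.9958% = -5.4328% → -5.43%.

-5.43%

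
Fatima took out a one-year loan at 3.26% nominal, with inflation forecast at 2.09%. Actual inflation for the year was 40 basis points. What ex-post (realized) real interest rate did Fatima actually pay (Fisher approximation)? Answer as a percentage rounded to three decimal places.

Ex-post: 3.26% − 0.4% = 2.860%
So the realized real rate is 2.860%.

2.860%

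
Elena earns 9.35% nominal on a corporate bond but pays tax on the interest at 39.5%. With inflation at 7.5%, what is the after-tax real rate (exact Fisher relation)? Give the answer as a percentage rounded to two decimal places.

-1.71%

After-tax nominal return = 9.35% × (1 − 0.395) = 5.65675%.
1 + r = 1.0565675 / 1.07500 = 0.982853
After-tax real rate = 0.982853 − 1 → -1.71%.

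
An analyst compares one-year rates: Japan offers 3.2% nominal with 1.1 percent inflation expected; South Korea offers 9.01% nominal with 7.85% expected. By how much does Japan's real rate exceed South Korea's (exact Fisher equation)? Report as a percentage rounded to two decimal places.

1.00%

Japan: (1 + 0.0320)/(1 + 0.0110) − 1 = 2.0772%
South Korea: (1 + 0.0901)/(1 + 0.0785) − 1 = 1.0756%
Differential = 2.0772% − 1.0756% = 1.0016% → 1.00%.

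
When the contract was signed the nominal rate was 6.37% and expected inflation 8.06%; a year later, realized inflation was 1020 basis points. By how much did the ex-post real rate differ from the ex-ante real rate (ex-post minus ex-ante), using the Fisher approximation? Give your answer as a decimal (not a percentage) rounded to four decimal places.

Ex-ante: 6.37% − 8.06% = -1.690%
Ex-post: 6.37% − 10.2% = -3.830%
Difference (ex-post − ex-ante) = -2.1400% → -0.0214.

-0.0214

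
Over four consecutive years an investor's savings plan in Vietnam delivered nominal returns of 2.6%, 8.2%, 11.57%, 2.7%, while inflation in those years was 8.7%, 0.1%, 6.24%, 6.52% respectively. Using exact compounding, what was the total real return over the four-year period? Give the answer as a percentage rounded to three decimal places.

Nominal growth factor = 1.0260 × 1.0820 × 1.1157 × 1.0270 = 1.272016
Price-level growth factor = 1.0870 × 1.0010 × 1.0624 × 1.0652 = 1.231354
Real growth factor = 1.272016 / 1.231354 = 1.033022
Total real return = 1.033022 − 1 → 3.302%.

3.302%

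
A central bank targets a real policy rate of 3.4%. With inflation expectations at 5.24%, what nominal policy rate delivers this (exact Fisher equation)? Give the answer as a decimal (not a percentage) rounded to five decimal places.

(1 + i) = (1 + r)(1 + π) = 1.03400 × 1.05240 = 1.0881816
i = 1.0881816 − 1, so the required nominal rate is 0.08818.

0.08818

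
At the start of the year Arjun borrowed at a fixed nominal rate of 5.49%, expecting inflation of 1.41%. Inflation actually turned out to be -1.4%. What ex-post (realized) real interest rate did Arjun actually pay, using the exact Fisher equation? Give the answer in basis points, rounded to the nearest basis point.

Ex-post: (1 + 0.0549)/(1 − 0.0140) − 1 = 6.9878%
So the realized real rate is 699 basis points.

699 basis points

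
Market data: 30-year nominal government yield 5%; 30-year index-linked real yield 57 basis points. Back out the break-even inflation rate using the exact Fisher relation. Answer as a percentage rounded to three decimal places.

(1 + π) = (1 + i)/(1 + r) = 1.05000 / 1.00570 = 1.044049
Break-even inflation = 1.044049 − 1 → 4.405%.

4.405%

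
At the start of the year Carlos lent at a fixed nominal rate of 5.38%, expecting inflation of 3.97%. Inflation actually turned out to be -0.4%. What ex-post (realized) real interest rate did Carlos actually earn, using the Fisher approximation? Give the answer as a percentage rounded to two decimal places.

5.78%

Ex-post: 5.38% − (-0.4%) = 5.780%
So the realized real rate is 5.78%.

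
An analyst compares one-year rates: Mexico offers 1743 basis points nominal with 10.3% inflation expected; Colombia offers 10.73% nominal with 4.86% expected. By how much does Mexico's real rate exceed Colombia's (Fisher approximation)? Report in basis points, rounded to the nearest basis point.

Mexico: 17.43% − 10.3% = 7.130%
Colombia: 10.73% − 4.86% = 5.870%
Differential = 1.260% → 126 basis points.

126 basis points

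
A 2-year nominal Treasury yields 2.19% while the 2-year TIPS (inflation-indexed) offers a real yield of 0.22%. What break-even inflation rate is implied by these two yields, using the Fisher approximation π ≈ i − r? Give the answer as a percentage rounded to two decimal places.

π ≈ i − r = 2.19% − 0.22% → 1.97%.

1.97%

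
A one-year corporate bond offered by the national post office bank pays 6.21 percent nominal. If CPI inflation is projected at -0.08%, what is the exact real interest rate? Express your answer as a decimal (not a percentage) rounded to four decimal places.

0.0630

1 + r = 1.06210 / 0.99920 = 1.0629504
r = 1.0629504 − 1 = 6.29504%, i.e. 0.0630.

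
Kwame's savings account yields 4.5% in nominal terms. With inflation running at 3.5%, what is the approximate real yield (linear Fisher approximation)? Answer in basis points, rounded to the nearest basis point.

r ≈ i − π = 4.5% − 3.5% = 100 basis points.

100 basis points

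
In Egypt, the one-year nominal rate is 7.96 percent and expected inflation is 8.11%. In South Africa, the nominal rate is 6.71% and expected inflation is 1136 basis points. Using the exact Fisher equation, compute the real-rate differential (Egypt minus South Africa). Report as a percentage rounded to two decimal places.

4.04%

Egypt: (1 + 0.0796)/(1 + 0.0811) − 1 = -0.1387%
South Africa: (1 + 0.0671)/(1 + 0.1136) − 1 = -4.1756%
Differential = -0.1387% − (-4.1756%) = 4.0369% → 4.04%.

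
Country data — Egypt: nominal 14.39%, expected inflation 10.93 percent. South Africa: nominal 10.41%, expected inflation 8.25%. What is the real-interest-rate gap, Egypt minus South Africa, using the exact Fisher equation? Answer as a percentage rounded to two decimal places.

Egypt: (1 + 0.1439)/(1 + 0.1093) − 1 = 3.1191%
South Africa: (1 + 0.1041)/(1 + 0.0825) − 1 = 1.9954%
Differential = 3.1191% − 1.9954% = 1.1237% → 1.12%.

1.12%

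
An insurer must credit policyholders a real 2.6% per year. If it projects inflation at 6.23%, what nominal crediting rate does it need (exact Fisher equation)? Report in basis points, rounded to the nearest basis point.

(1 + i) = (1 + r)(1 + π) = 1.02600 × 1.06230 = 1.0899198
i = 1.0899198 − 1, so the required nominal rate is 899 basis points.

899 basis points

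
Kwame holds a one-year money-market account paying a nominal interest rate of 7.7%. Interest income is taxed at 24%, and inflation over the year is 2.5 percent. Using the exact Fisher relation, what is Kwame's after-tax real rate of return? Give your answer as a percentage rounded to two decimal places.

3.27%

After-tax nominal return = 7.7% × (1 − 0.24) = 5.8520%.
1 + r = 1.05852 / 1.02500 = 1.032702
After-tax real rate = 1.032702 − 1 → 3.27%.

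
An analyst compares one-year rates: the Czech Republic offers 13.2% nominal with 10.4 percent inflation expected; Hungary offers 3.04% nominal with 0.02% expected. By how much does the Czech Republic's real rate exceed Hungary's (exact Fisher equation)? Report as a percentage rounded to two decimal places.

-0.48%

The Czech Republic: (1 + 0.1320)/(1 + 0.1040) − 1 = 2.5362%
Hungary: (1 + 0.0304)/(1 + 0.0002) − 1 = 3.0194%
Differential = 2.5362% − 3.0194% = -0.4832% → -0.48%.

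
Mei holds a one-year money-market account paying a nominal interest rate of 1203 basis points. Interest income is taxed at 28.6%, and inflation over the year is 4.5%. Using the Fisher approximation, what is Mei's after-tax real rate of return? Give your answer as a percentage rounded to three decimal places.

After-tax nominal return = 12.03% × (1 − 0.286) = 8.58942%.
r ≈ 8.58942% − 4.5% → 4.089%.

4.089%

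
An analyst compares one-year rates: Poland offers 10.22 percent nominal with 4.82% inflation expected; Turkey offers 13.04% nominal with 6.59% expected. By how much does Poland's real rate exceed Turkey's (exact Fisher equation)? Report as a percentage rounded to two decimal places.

-0.90%

Poland: (1 + 0.1022)/(1 + 0.0482) − 1 = 5.1517%
Turkey: (1 + 0.1304)/(1 + 0.0659) − 1 = 6.0512%
Differential = 5.1517% − 6.0512% = -0.8995% → -0.90%.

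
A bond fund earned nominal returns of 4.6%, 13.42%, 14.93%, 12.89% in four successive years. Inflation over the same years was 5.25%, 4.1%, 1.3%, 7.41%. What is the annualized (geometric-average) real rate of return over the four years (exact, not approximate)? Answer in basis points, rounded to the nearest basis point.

660 basis points

Compound the nominal returns: 1.0460 × 1.1342 × 1.1493 × 1.1289 = 1.53925370.
Compound inflation: 1.0525 × 1.0410 × 1.0130 × 1.0741 = 1.19213927.
Deflate: 1.53925370 / 1.19213927 = 1.29116936.
Annualized real rate = 1.29116936^(1/4) − 1 = 6.5972% → 660 basis points.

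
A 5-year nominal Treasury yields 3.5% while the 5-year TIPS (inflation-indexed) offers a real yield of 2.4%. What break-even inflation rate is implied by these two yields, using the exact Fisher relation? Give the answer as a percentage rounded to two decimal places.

(1 + π) = (1 + i)/(1 + r) = 1.03500 / 1.02400 = 1.010742
Break-even inflation = 1.010742 − 1 → 1.07%.

1.07%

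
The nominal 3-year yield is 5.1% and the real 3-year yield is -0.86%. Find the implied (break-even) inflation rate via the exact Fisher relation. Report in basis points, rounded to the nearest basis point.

(1 + π) = (1 + i)/(1 + r) = 1.05100 / 0.99140 = 1.060117
Break-even inflation = 1.060117 − 1 → 601 basis points.

601 basis points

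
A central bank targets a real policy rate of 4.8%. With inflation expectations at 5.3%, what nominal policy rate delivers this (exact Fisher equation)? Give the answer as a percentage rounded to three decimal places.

(1 + i) = (1 + r)(1 + π) = 1.04800 × 1.05300 = 1.103544
i = 1.103544 − 1, so the required nominal rate is 10.354%.

10.354%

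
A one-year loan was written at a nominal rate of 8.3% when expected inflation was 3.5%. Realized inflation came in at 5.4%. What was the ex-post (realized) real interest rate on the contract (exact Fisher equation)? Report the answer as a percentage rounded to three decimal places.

Ex-post: (1 + 0.0830)/(1 + 0.0540) − 1 = 2.7514%
So the realized real rate is 2.751%.

2.751%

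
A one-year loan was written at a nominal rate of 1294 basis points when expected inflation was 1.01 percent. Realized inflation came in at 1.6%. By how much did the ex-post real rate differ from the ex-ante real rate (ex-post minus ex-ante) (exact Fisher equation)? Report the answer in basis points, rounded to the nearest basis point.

-65 basis points

Ex-ante: (1 + 0.1294)/(1 + 0.0101) − 1 = 11.8107%
Ex-post: (1 + 0.1294)/(1 + 0.0160) − 1 = 11.1614%
Difference (ex-post − ex-ante) = -0.6493% → -65 basis points.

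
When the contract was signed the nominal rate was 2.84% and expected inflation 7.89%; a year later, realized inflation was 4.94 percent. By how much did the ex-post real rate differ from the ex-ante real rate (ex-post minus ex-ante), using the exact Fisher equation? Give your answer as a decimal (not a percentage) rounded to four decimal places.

0.0268

Ex-ante: (1 + 0.0284)/(1 + 0.0789) − 1 = -4.6807%
Ex-post: (1 + 0.0284)/(1 + 0.0494) − 1 = -2.0011%
Difference (ex-post − ex-ante) = 2.6795% → 0.0268.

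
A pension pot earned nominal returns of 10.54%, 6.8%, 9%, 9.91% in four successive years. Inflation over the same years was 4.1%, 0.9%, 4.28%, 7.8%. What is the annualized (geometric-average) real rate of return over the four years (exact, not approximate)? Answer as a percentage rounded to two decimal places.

4.62%

Compound the nominal returns: 1.1054 × 1.0680 × 1.0900 × 1.0991 = 1.41434194.
Compound inflation: 1.0410 × 1.0090 × 1.0428 × 1.0780 = 1.18076013.
Deflate: 1.41434194 / 1.18076013 = 1.19782325.
Annualized real rate = 1.19782325^(1/4) − 1 = 4.6160% → 4.62%.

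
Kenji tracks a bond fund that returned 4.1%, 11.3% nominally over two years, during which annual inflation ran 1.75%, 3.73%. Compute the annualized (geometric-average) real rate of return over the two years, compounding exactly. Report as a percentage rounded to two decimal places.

4.77%

Compound the nominal returns: 1.0410 × 1.1130 = 1.15863300.
Compound inflation: 1.0175 × 1.0373 = 1.05545275.
Deflate: 1.15863300 / 1.05545275 = 1.09775923.
Annualized real rate = 1.09775923^(1/2) − 1 = 4.7740% → 4.77%.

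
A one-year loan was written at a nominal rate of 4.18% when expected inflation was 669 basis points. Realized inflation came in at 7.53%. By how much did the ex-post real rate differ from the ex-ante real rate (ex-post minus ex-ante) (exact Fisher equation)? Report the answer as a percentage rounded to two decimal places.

Ex-ante: (1 + 0.0418)/(1 + 0.0669) − 1 = -2.3526%
Ex-post: (1 + 0.0418)/(1 + 0.0753) − 1 = -3.1154%
Difference (ex-post − ex-ante) = -0.7628% → -0.76%.

-0.76%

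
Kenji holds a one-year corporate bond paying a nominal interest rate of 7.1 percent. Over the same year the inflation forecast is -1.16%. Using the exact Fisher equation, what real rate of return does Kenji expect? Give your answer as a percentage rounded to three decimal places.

1 + r = 1.07100 / 0.98840 = 1.083569
r = 1.083569 − 1 = 8.3569%, i.e. 8.357%.

8.357%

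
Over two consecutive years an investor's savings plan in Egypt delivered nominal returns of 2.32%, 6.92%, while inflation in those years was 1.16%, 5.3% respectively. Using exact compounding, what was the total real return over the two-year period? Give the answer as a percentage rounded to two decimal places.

Nominal growth factor = 1.0232 × 1.0692 = 1.094005
Price-level growth factor = 1.0116 × 1.0530 = 1.065215
Real growth factor = 1.094005 / 1.065215 = 1.027028
Total real return = 1.027028 − 1 → 2.70%.

2.70%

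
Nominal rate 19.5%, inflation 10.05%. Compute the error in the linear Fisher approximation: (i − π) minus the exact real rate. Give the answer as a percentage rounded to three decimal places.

Approximate: r ≈ 19.500% − 10.050% = 9.4500%
Exact: (1 + 0.1950)/(1 + 0.1005) − 1 = 8.5870%
Error = 9.4500% − 8.5870% = 0.8630% → 0.863%.

0.863%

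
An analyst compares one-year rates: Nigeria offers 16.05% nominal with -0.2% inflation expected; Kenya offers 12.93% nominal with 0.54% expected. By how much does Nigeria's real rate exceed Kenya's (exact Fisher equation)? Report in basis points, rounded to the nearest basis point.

Nigeria: (1 + 0.1605)/(1 − 0.0020) − 1 = 16.2826%
Kenya: (1 + 0.1293)/(1 + 0.0054) − 1 = 12.3235%
Differential = 16.2826% − 12.3235% = 3.9591% → 396 basis points.

396 basis points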